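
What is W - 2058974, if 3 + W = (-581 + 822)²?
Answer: -2000896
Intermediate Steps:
W = 58078 (W = -3 + (-581 + 822)² = -3 + 241² = -3 + 58081 = 58078)
W - 2058974 = 58078 - 2058974 = -2000896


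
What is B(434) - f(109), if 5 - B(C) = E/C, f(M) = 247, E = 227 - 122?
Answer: -15019/62 ≈ -242.24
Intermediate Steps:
E = 105
B(C) = 5 - 105/C
B(434) - f(109) = (5 - 105/434) - 1*247 = (5 - 105*1/434) - 247 = (5 - 15/62) - 247 = 295/62 - 247 = -15019/62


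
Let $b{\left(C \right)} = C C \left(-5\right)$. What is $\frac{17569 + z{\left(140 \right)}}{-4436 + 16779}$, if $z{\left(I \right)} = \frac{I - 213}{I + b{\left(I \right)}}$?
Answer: $\frac{1719302413}{1207885980} \approx 1.4234$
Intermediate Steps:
$b{\left(C \right)} = - 5 C^{2}$ ($b{\left(C \right)} = C^{2} \left(-5\right) = - 5 C^{2}$)
$z{\left(I \right)} = \frac{-213 + I}{I - 5 I^{2}}$ ($z{\left(I \right)} = \frac{I - 213}{I - 5 I^{2}} = \frac{-213 + I}{I - 5 I^{2}}$)
$\frac{17569 + z{\left(140 \right)}}{-4436 + 16779} = \frac{17569 + \frac{213 - 140}{140 \left(-1 + 5 \cdot 140\right)}}{-4436 + 16779} = \frac{17569 + \frac{213 - 140}{140 \left(-1 + 700\right)}}{12343} = \left(17569 + \frac{1}{140} \cdot \frac{1}{699} \cdot 73\right) \frac{1}{12343} = \left(17569 + \frac{73}{97860}\right) \frac{1}{12343} = \frac{1719302413}{97860} \cdot \frac{1}{12343} = \frac{1719302413}{1207885980}$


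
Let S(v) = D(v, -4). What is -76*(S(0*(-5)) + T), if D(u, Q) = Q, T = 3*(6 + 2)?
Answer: -1520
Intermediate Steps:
T = 24 (T = 3*8 = 24)
S(v) = -4
-76*(S(0*(-5)) + T) = -76*(-4 + 24) = -76*20 = -1520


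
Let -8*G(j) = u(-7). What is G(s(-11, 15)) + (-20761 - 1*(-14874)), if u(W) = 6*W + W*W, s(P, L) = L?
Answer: -47103/8 ≈ -5887.9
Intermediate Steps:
u(W) = W**2 + 6*W (u(W) = 6*W + W**2 = W**2 + 6*W)
G(j) = -7/8 (G(j) = -(-7)*(6 - 7)/8 = -(-7)*(-1)/8 = -1/8*7 = -7/8)
G(s(-11, 15)) + (-20761 - 1*(-14874)) = -7/8 + (-20761 - 1*(-14874)) = -7/8 + (-20761 + 14874) = -7/8 - 5887 = -47103/8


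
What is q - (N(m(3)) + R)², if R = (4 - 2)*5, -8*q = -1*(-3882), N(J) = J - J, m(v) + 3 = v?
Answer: -2341/4 ≈ -585.25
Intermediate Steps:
m(v) = -3 + v
N(J) = 0
q = -1941/4 (q = -(-1)*(-3882)/8 = -⅛*3882 = -1941/4 ≈ -485.25)
R = 10 (R = 2*5 = 10)
q - (N(m(3)) + R)² = -1941/4 - (0 + 10)² = -1941/4 - 1*10² = -1941/4 - 1*100 = -1941/4 - 100 = -2341/4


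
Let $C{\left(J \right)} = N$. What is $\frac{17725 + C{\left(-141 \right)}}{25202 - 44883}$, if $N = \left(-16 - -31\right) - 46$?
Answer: $- \frac{17694}{19681} \approx -0.89904$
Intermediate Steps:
$N = -31$ ($N = \left(-16 + 31\right) - 46 = 15 - 46 = -31$)
$C{\left(J \right)} = -31$
$\frac{17725 + C{\left(-141 \right)}}{25202 - 44883} = \frac{17725 - 31}{25202 - 44883} = \frac{17694}{-19681} = 17694 \left(- \frac{1}{19681}\right) = - \frac{17694}{19681}$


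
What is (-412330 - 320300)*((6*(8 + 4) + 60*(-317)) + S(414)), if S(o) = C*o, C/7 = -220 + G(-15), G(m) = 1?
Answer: 478854294300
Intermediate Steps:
C = -1533 (C = 7*(-220 + 1) = 7*(-219) = -1533)
S(o) = -1533*o
(-412330 - 320300)*((6*(8 + 4) + 60*(-317)) + S(414)) = (-412330 - 320300)*((6*(8 + 4) + 60*(-317)) - 1533*414) = -732630*((6*12 - 19020) - 634662) = -732630*((72 - 19020) - 634662) = -732630*(-18948 - 634662) = -732630*(-653610) = 478854294300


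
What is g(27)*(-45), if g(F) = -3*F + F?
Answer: 2430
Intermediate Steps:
g(F) = -2*F
g(27)*(-45) = -2*27*(-45) = -54*(-45) = 2430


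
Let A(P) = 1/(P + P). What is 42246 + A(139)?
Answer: 11744389/278 ≈ 42246.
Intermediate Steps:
A(P) = 1/(2*P)
42246 + A(139) = 42246 + (½)/139 = 42246 + (½)*(1/139) = 42246 + 1/278 = 11744389/278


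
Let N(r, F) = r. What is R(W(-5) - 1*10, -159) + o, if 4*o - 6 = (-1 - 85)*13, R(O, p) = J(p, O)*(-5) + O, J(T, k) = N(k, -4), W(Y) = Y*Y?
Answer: -338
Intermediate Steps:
W(Y) = Y²
J(T, k) = k
R(O, p) = -4*O (R(O, p) = O*(-5) + O = -5*O + O = -4*O)
o = -278 (o = 3/2 + ((-1 - 85)*13)/4 = 3/2 + (-86*13)/4 = 3/2 + (¼)*(-1118) = 3/2 - 559/2 = -278)
R(W(-5) - 1*10, -159) + o = -4*((-5)² - 1*10) - 278 = -4*(25 - 10) - 278 = -4*15 - 278 = -60 - 278 = -338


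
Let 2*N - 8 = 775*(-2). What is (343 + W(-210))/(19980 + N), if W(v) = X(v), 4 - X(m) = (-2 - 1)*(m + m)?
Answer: -913/19209 ≈ -0.047530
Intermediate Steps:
N = -771 (N = 4 + (775*(-2))/2 = 4 + (½)*(-1550) = 4 - 775 = -771)
X(m) = 4 + 6*m (X(m) = 4 - (-2 - 1)*(m + m) = 4 - (-3)*2*m = 4 - (-6)*m = 4 + 6*m)
W(v) = 4 + 6*v
(343 + W(-210))/(19980 + N) = (343 + (4 + 6*(-210)))/(19980 - 771) = (343 + (4 - 1260))/19209 = (343 - 1256)*(1/19209) = -913*1/19209 = -913/19209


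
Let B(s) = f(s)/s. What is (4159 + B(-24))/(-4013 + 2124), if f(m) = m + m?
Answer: -4161/1889 ≈ -2.2028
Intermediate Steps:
f(m) = 2*m
B(s) = 2 (B(s) = (2*s)/s = 2)
(4159 + B(-24))/(-4013 + 2124) = (4159 + 2)/(-4013 + 2124) = 4161/(-1889) = 4161*(-1/1889) = -4161/1889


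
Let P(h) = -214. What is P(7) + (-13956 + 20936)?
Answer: 6766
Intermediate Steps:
P(7) + (-13956 + 20936) = -214 + (-13956 + 20936) = -214 + 6980 = 6766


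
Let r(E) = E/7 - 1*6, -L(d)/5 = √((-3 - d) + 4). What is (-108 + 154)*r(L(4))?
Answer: -276 - 230*I*√3/7 ≈ -276.0 - 56.91*I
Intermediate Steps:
L(d) = -5*√(1 - d) (L(d) = -5*√((-3 - d) + 4) = -5*√(1 - d))
r(E) = -6 + E/7 (r(E) = E*(⅐) - 6 = E/7 - 6 = -6 + E/7)
(-108 + 154)*r(L(4)) = (-108 + 154)*(-6 + (-5*√(1 - 1*4))/7) = 46*(-6 + (-5*√(1 - 4))/7) = 46*(-6 + (-5*I*√3)/7) = 46*(-6 - 5*I*√3/7) = -276 - 230*I*√3/7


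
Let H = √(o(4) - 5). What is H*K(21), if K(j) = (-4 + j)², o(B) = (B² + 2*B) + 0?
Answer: 289*√19 ≈ 1259.7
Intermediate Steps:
o(B) = B² + 2*B
H = √19 (H = √(4*(2 + 4) - 5) = √(4*6 - 5) = √(24 - 5) = √19 ≈ 4.3589)
H*K(21) = √19*(-4 + 21)² = √19*17² = √19*289 = 289*√19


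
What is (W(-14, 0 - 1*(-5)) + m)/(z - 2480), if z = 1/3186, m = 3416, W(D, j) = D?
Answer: -10838772/7901279 ≈ -1.3718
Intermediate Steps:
z = 1/3186 ≈ 0.00031387
(W(-14, 0 - 1*(-5)) + m)/(z - 2480) = (-14 + 3416)/(1/3186 - 2480) = 3402/(-7901279/3186) = 3402*(-3186/7901279) = -10838772/7901279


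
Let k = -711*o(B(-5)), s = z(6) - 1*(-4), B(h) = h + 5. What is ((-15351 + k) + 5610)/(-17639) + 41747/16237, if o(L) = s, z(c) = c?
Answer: 1009985020/286404443 ≈ 3.5264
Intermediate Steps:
B(h) = 5 + h
s = 10 (s = 6 - 1*(-4) = 6 + 4 = 10)
o(L) = 10
k = -7110 (k = -711*10 = -7110)
((-15351 + k) + 5610)/(-17639) + 41747/16237 = ((-15351 - 7110) + 5610)/(-17639) + 41747/16237 = (-22461 + 5610)*(-1/17639) + 41747*(1/16237) = -16851*(-1/17639) + 41747/16237 = 16851/17639 + 41747/16237 = 1009985020/286404443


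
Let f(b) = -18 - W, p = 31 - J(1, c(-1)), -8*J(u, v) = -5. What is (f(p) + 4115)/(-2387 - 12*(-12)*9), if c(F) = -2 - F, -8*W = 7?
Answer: -32783/8728 ≈ -3.7561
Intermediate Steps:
W = -7/8 (W = -⅛*7 = -7/8 ≈ -0.87500)
J(u, v) = 5/8 (J(u, v) = -⅛*(-5) = 5/8)
p = 243/8 (p = 31 - 1*5/8 = 31 - 5/8 = 243/8 ≈ 30.375)
f(b) = -137/8 (f(b) = -18 - 1*(-7/8) = -18 + 7/8 = -137/8)
(f(p) + 4115)/(-2387 - 12*(-12)*9) = (-137/8 + 4115)/(-2387 - 12*(-12)*9) = 32783/(8*(-2387 + 144*9)) = 32783/(8*(-2387 + 1296)) = (32783/8)/(-1091) = (32783/8)*(-1/1091) = -32783/8728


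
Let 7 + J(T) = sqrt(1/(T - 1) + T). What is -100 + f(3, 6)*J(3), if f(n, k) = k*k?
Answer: -352 + 18*sqrt(14) ≈ -284.65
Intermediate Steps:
f(n, k) = k**2
J(T) = -7 + sqrt(T + 1/(-1 + T)) (J(T) = -7 + sqrt(1/(T - 1) + T) = -7 + sqrt(1/(-1 + T) + T) = -7 + sqrt(T + 1/(-1 + T)))
-100 + f(3, 6)*J(3) = -100 + 6**2*(-7 + sqrt((1 + 3*(-1 + 3))/(-1 + 3))) = -100 + 36*(-7 + sqrt((1 + 3*2)/2)) = -100 + 36*(-7 + sqrt((1 + 6)/2)) = -100 + 36*(-7 + sqrt((1/2)*7)) = -100 + 36*(-7 + sqrt(7/2)) = -100 + 36*(-7 + sqrt(14)/2) = -100 + (-252 + 18*sqrt(14)) = -352 + 18*sqrt(14)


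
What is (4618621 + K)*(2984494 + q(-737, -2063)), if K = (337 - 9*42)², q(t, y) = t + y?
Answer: 13776326751588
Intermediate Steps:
K = 1681 (K = (337 - 378)² = (-41)² = 1681)
(4618621 + K)*(2984494 + q(-737, -2063)) = (4618621 + 1681)*(2984494 + (-737 - 2063)) = 4620302*(2984494 - 2800) = 4620302*2981694 = 13776326751588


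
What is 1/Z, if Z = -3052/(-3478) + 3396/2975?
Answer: 5173525/10445494 ≈ 0.49529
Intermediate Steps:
Z = 10445494/5173525 (Z = -3052*(-1/3478) + 3396*(1/2975) = 1526/1739 + 3396/2975 = 10445494/5173525 ≈ 2.0190)
1/Z = 1/(10445494/5173525) = 5173525/10445494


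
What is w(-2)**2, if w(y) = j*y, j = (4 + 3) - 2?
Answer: 100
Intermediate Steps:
j = 5 (j = 7 - 2 = 5)
w(y) = 5*y
w(-2)**2 = (5*(-2))**2 = (-10)**2 = 100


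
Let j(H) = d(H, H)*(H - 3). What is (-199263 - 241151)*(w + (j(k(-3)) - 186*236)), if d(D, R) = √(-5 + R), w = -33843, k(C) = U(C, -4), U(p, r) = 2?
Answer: 34237343946 + 440414*I*√3 ≈ 3.4237e+10 + 7.6282e+5*I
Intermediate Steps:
k(C) = 2
j(H) = √(-5 + H)*(-3 + H) (j(H) = √(-5 + H)*(H - 3) = √(-5 + H)*(-3 + H))
(-199263 - 241151)*(w + (j(k(-3)) - 186*236)) = (-199263 - 241151)*(-33843 + (√(-5 + 2)*(-3 + 2) - 186*236)) = -440414*(-33843 + (√(-3)*(-1) - 43896)) = -440414*(-33843 + ((I*√3)*(-1) - 43896)) = -440414*(-33843 + (-I*√3 - 43896)) = -440414*(-33843 + (-43896 - I*√3)) = -440414*(-77739 - I*√3) = 34237343946 + 440414*I*√3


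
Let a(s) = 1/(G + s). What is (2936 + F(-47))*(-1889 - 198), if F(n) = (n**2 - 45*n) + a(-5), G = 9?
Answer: -60608567/4 ≈ -1.5152e+7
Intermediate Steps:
a(s) = 1/(9 + s)
F(n) = 1/4 + n**2 - 45*n (F(n) = (n**2 - 45*n) + 1/(9 - 5) = (n**2 - 45*n) + 1/4 = 1/4 + n**2 - 45*n)
(2936 + F(-47))*(-1889 - 198) = (2936 + (1/4 + (-47)**2 - 45*(-47)))*(-1889 - 198) = (2936 + (1/4 + 2209 + 2115))*(-2087) = (2936 + 17297/4)*(-2087) = (29041/4)*(-2087) = -60608567/4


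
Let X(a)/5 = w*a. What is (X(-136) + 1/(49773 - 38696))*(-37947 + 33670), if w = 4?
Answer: 128863610603/11077 ≈ 1.1633e+7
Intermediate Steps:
X(a) = 20*a (X(a) = 5*(4*a) = 20*a)
(X(-136) + 1/(49773 - 38696))*(-37947 + 33670) = (20*(-136) + 1/(49773 - 38696))*(-37947 + 33670) = (-2720 + 1/11077)*(-4277) = -30129439/11077*(-4277) = 128863610603/11077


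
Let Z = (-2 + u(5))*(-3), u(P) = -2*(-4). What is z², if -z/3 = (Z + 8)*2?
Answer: 3600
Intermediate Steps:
u(P) = 8
Z = -18 (Z = (-2 + 8)*(-3) = 6*(-3) = -18)
z = 60 (z = -3*(-18 + 8)*2 = -(-30)*2 = -3*(-20) = 60)
z² = 60² = 3600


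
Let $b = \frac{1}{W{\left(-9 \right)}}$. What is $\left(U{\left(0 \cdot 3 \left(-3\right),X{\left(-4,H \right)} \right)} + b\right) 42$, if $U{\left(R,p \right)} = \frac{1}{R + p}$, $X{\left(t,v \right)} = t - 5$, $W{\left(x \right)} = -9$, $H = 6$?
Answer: $- \frac{28}{3} \approx -9.3333$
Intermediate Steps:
$X{\left(t,v \right)} = -5 + t$
$b = - \frac{1}{9}$ ($b = \frac{1}{-9} = - \frac{1}{9} \approx -0.11111$)
$\left(U{\left(0 \cdot 3 \left(-3\right),X{\left(-4,H \right)} \right)} + b\right) 42 = \left(\frac{1}{0 \cdot 3 \left(-3\right) - 9} - \frac{1}{9}\right) 42 = \left(\frac{1}{0 \left(-3\right) - 9} - \frac{1}{9}\right) 42 = \left(\frac{1}{0 - 9} - \frac{1}{9}\right) 42 = \left(\frac{1}{-9} - \frac{1}{9}\right) 42 = \left(- \frac{1}{9} - \frac{1}{9}\right) 42 = \left(- \frac{2}{9}\right) 42 = - \frac{28}{3}$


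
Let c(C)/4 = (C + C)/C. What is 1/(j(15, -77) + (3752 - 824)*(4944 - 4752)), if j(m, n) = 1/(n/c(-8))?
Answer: 77/43287544 ≈ 1.7788e-6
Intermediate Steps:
c(C) = 8 (c(C) = 4*((C + C)/C) = 4*((2*C)/C) = 4*2 = 8)
j(m, n) = 8/n (j(m, n) = 1/(n/8) = 8/n)
1/(j(15, -77) + (3752 - 824)*(4944 - 4752)) = 1/(8/(-77) + (3752 - 824)*(4944 - 4752)) = 1/(8*(-1/77) + 2928*192) = 1/(-8/77 + 562176) = 1/(43287544/77) = 77/43287544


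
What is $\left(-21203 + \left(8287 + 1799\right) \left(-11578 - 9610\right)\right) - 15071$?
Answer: $-213738442$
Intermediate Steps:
$\left(-21203 + \left(8287 + 1799\right) \left(-11578 - 9610\right)\right) - 15071 = \left(-21203 + 10086 \left(-21188\right)\right) - 15071 = \left(-21203 - 213702168\right) - 15071 = -213723371 - 15071 = -213738442$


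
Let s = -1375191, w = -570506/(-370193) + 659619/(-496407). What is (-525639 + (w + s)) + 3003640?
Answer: 67553152932414595/61255465517 ≈ 1.1028e+6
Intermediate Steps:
w = 13005611825/61255465517 (w = -570506*(-1/370193) + 659619*(-1/496407) = 570506/370193 - 219873/165469 = 13005611825/61255465517 ≈ 0.21232)
(-525639 + (w + s)) + 3003640 = (-525639 + (13005611825/61255465517 - 1375191)) + 3003640 = (-525639 - 84237951874176922/61255465517) + 3003640 = -116436213513067285/61255465517 + 3003640 = 67553152932414595/61255465517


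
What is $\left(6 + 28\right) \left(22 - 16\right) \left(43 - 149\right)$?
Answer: $-21624$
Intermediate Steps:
$\left(6 + 28\right) \left(22 - 16\right) \left(43 - 149\right) = 34 \cdot 6 \left(-106\right) = 204 \left(-106\right) = -21624$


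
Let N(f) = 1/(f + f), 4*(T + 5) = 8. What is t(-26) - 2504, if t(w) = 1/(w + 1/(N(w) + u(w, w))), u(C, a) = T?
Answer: -10351693/4134 ≈ -2504.0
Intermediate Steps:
T = -3 (T = -5 + (¼)*8 = -5 + 2 = -3)
N(f) = 1/(2*f)
u(C, a) = -3
t(w) = 1/(w + 1/(-3 + 1/(2*w))) (t(w) = 1/(w + 1/(1/(2*w) - 3)) = 1/(w + 1/(-3 + 1/(2*w))))
t(-26) - 2504 = (⅓)*(1 - 6*(-26))/(-26*(1 - 2*(-26))) - 2504 = (⅓)*(-1/26)*(1 + 156)/(1 + 52) - 2504 = (⅓)*(-1/26)*157/53 - 2504 = (⅓)*(-1/26)*(1/53)*157 - 2504 = -157/4134 - 2504 = -10351693/4134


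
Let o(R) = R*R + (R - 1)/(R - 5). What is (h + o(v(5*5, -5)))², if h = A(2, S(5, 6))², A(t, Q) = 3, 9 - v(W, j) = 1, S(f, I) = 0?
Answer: 51076/9 ≈ 5675.1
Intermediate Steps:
v(W, j) = 8 (v(W, j) = 9 - 1*1 = 9 - 1 = 8)
h = 9 (h = 3² = 9)
o(R) = R² + (-1 + R)/(-5 + R)
(h + o(v(5*5, -5)))² = (9 + (-1 + 8 + 8³ - 5*8²)/(-5 + 8))² = (9 + (-1 + 8 + 512 - 5*64)/3)² = (9 + (-1 + 8 + 512 - 320)/3)² = (9 + (⅓)*199)² = (9 + 199/3)² = (226/3)² = 51076/9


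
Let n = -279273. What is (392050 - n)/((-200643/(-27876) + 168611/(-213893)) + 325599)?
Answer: 1334250270759188/647138718104165 ≈ 2.0618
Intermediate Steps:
(392050 - n)/((-200643/(-27876) + 168611/(-213893)) + 325599) = (392050 - 1*(-279273))/((-200643/(-27876) + 168611/(-213893)) + 325599) = (392050 + 279273)/((-200643*(-1/27876) + 168611*(-1/213893)) + 325599) = 671323/((66881/9292 - 168611/213893) + 325599) = 671323/(12738644321/1987493756 + 325599) = 671323/(647138718104165/1987493756) = 671323*(1987493756/647138718104165) = 1334250270759188/647138718104165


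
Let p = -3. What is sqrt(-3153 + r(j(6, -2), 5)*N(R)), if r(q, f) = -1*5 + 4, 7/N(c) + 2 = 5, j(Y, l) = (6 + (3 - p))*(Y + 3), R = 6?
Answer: I*sqrt(28398)/3 ≈ 56.172*I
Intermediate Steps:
j(Y, l) = 36 + 12*Y (j(Y, l) = (6 + (3 - 1*(-3)))*(Y + 3) = (6 + (3 + 3))*(3 + Y) = (6 + 6)*(3 + Y) = 12*(3 + Y) = 36 + 12*Y)
N(c) = 7/3 (N(c) = 7/(-2 + 5) = 7/3)
r(q, f) = -1 (r(q, f) = -5 + 4 = -1)
sqrt(-3153 + r(j(6, -2), 5)*N(R)) = sqrt(-3153 - 1*7/3) = sqrt(-3153 - 7/3) = sqrt(-9466/3) = I*sqrt(28398)/3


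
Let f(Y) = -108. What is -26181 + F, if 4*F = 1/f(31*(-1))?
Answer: -11310193/432 ≈ -26181.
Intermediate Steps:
F = -1/432 (F = (¼)/(-108) = (¼)*(-1/108) = -1/432 ≈ -0.0023148)
-26181 + F = -26181 - 1/432 = -11310193/432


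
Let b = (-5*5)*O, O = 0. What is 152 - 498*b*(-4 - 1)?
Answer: 152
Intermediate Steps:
b = 0 (b = -5*5*0 = -25*0 = 0)
152 - 498*b*(-4 - 1) = 152 - 0*(-4 - 1) = 152 - 0*(-5) = 152 - 498*0 = 152 + 0 = 152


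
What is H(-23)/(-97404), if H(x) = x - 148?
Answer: 57/32468 ≈ 0.0017556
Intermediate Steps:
H(x) = -148 + x
H(-23)/(-97404) = (-148 - 23)/(-97404) = -171*(-1/97404) = 57/32468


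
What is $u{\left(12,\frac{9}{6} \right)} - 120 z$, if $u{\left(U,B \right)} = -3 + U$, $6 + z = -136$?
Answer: $17049$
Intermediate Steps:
$z = -142$ ($z = -6 - 136 = -142$)
$u{\left(12,\frac{9}{6} \right)} - 120 z = \left(-3 + 12\right) - -17040 = 9 + 17040 = 17049$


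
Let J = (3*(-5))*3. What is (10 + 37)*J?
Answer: -2115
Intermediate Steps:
J = -45 (J = -15*3 = -45)
(10 + 37)*J = (10 + 37)*(-45) = 47*(-45) = -2115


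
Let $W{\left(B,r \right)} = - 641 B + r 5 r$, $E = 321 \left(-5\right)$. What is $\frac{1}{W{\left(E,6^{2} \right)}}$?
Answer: $\frac{1}{1035285} \approx 9.6592 \cdot 10^{-7}$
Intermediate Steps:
$E = -1605$
$W{\left(B,r \right)} = - 641 B + 5 r^{2}$ ($W{\left(B,r \right)} = - 641 B + 5 r r = - 641 B + 5 r^{2}$)
$\frac{1}{W{\left(E,6^{2} \right)}} = \frac{1}{\left(-641\right) \left(-1605\right) + 5 \left(6^{2}\right)^{2}} = \frac{1}{1028805 + 5 \cdot 36^{2}} = \frac{1}{1028805 + 5 \cdot 1296} = \frac{1}{1028805 + 6480} = \frac{1}{1035285}$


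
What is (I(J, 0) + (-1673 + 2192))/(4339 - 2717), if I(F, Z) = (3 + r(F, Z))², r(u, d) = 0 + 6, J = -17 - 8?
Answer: 300/811 ≈ 0.36991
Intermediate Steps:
J = -25
r(u, d) = 6
I(F, Z) = 81 (I(F, Z) = (3 + 6)² = 9² = 81)
(I(J, 0) + (-1673 + 2192))/(4339 - 2717) = (81 + (-1673 + 2192))/(4339 - 2717) = (81 + 519)/1622 = 600*(1/1622) = 300/811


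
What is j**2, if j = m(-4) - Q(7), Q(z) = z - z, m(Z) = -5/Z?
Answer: 25/16 ≈ 1.5625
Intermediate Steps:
Q(z) = 0
j = 5/4 (j = -5/(-4) - 1*0 = -5*(-1/4) + 0 = 5/4 + 0 = 5/4 ≈ 1.2500)
j**2 = (5/4)**2 = 25/16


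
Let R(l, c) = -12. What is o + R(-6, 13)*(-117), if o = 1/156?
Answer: 219025/156 ≈ 1404.0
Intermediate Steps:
o = 1/156 ≈ 0.0064103
o + R(-6, 13)*(-117) = 1/156 - 12*(-117) = 1/156 + 1404 = 219025/156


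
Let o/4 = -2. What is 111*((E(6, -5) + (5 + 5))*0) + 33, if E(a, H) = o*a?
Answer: 33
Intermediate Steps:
o = -8 (o = 4*(-2) = -8)
E(a, H) = -8*a
111*((E(6, -5) + (5 + 5))*0) + 33 = 111*((-8*6 + (5 + 5))*0) + 33 = 111*((-48 + 10)*0) + 33 = 111*(-38*0) + 33 = 111*0 + 33 = 0 + 33 = 33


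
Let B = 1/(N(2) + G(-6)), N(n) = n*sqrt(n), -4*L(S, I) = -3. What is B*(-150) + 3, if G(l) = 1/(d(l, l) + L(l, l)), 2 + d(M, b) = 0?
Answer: -306/23 - 1875*sqrt(2)/46 ≈ -70.949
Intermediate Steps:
d(M, b) = -2 (d(M, b) = -2 + 0 = -2)
L(S, I) = 3/4 (L(S, I) = -1/4*(-3) = 3/4)
G(l) = -4/5 (G(l) = 1/(-2 + 3/4) = 1/(-5/4) = -4/5)
N(n) = n**(3/2)
B = 1/(-4/5 + 2*sqrt(2)) (B = 1/(2**(3/2) - 4/5) = 1/(2*sqrt(2) - 4/5) = 1/(-4/5 + 2*sqrt(2)) ≈ 0.49299)
B*(-150) + 3 = (5/46 + 25*sqrt(2)/92)*(-150) + 3 = (-375/23 - 1875*sqrt(2)/46) + 3 = -306/23 - 1875*sqrt(2)/46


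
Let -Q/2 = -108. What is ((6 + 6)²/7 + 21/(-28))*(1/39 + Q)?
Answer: 1558625/364 ≈ 4281.9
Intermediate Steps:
Q = 216 (Q = -2*(-108) = 216)
((6 + 6)²/7 + 21/(-28))*(1/39 + Q) = ((6 + 6)²/7 + 21/(-28))*(1/39 + 216) = (12²*(⅐) + 21*(-1/28))*(1*(1/39) + 216) = (144*(⅐) - ¾)*(1/39 + 216) = (144/7 - ¾)*(8425/39) = (555/28)*(8425/39) = 1558625/364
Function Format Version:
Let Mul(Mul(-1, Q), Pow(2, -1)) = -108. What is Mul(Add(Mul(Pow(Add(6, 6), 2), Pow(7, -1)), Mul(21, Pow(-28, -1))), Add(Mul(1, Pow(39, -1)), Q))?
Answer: Rational(1558625, 364) ≈ 4281.9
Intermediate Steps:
Q = 216 (Q = Mul(-2, -108) = 216)
Mul(Add(Mul(Pow(Add(6, 6), 2), Pow(7, -1)), Mul(21, Pow(-28, -1))), Add(Mul(1, Pow(39, -1)), Q)) = Mul(Add(Mul(Pow(Add(6, 6), 2), Pow(7, -1)), Mul(21, Pow(-28, -1))), Add(Mul(1, Pow(39, -1)), 216)) = Mul(Add(Mul(Pow(12, 2), Rational(1, 7)), Mul(21, Rational(-1, 28))), Add(Mul(1, Rational(1, 39)), 216)) = Mul(Add(Mul(144, Rational(1, 7)), Rational(-3, 4)), Add(Rational(1, 39), 216)) = Mul(Add(Rational(144, 7), Rational(-3, 4)), Rational(8425, 39)) = Mul(Rational(555, 28), Rational(8425, 39)) = Rational(1558625, 364)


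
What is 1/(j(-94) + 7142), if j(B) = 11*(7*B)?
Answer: -1/96 ≈ -0.010417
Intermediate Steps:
j(B) = 77*B
1/(j(-94) + 7142) = 1/(77*(-94) + 7142) = 1/(-7238 + 7142) = 1/(-96) = -1/96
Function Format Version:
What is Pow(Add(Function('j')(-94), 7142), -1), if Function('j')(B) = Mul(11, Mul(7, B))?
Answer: Rational(-1, 96) ≈ -0.010417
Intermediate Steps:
Function('j')(B) = Mul(77, B)
Pow(Add(Function('j')(-94), 7142), -1) = Pow(Add(Mul(77, -94), 7142), -1) = Pow(Add(-7238, 7142), -1) = Pow(-96, -1) = Rational(-1, 96)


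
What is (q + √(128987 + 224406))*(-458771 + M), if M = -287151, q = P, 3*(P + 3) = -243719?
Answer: 181802077216/3 - 745922*√353393 ≈ 6.0157e+10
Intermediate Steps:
P = -243728/3 (P = -3 + (⅓)*(-243719) = -3 - 243719/3 = -243728/3 ≈ -81243.)
q = -243728/3 ≈ -81243.
(q + √(128987 + 224406))*(-458771 + M) = (-243728/3 + √(128987 + 224406))*(-458771 - 287151) = (-243728/3 + √353393)*(-745922) = 181802077216/3 - 745922*√353393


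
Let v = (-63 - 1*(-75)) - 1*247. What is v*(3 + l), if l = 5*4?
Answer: -5405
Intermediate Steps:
l = 20
v = -235 (v = (-63 + 75) - 247 = 12 - 247 = -235)
v*(3 + l) = -235*(3 + 20) = -235*23 = -5405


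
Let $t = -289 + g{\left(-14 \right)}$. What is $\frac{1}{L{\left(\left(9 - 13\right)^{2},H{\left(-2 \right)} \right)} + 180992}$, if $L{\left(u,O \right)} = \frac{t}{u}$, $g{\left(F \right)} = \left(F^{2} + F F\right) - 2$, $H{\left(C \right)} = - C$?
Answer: $\frac{16}{2895973} \approx 5.5249 \cdot 10^{-6}$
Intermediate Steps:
$g{\left(F \right)} = -2 + 2 F^{2}$ ($g{\left(F \right)} = \left(F^{2} + F^{2}\right) - 2 = 2 F^{2} - 2 = -2 + 2 F^{2}$)
$t = 101$ ($t = -289 - \left(2 - 2 \left(-14\right)^{2}\right) = -289 + \left(-2 + 2 \cdot 196\right) = -289 + \left(-2 + 392\right) = -289 + 390 = 101$)
$L{\left(u,O \right)} = \frac{101}{u}$
$\frac{1}{L{\left(\left(9 - 13\right)^{2},H{\left(-2 \right)} \right)} + 180992} = \frac{1}{\frac{101}{\left(9 - 13\right)^{2}} + 180992} = \frac{1}{\frac{101}{\left(-4\right)^{2}} + 180992} = \frac{1}{\frac{101}{16} + 180992} = \frac{1}{\frac{2895973}{16}} = \frac{16}{2895973}$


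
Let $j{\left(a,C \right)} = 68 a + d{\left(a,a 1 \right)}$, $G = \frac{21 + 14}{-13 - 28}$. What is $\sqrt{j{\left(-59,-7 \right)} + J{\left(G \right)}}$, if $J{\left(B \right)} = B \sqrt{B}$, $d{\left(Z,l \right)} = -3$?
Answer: $\frac{\sqrt{-6749215 - 35 i \sqrt{1435}}}{41} \approx 0.0062238 - 63.364 i$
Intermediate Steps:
$G = - \frac{35}{41}$ ($G = \frac{35}{-41} = 35 \left(- \frac{1}{41}\right) = - \frac{35}{41} \approx -0.85366$)
$j{\left(a,C \right)} = -3 + 68 a$ ($j{\left(a,C \right)} = 68 a - 3 = -3 + 68 a$)
$J{\left(B \right)} = B^{\frac{3}{2}}$
$\sqrt{j{\left(-59,-7 \right)} + J{\left(G \right)}} = \sqrt{\left(-3 + 68 \left(-59\right)\right) + \left(- \frac{35}{41}\right)^{\frac{3}{2}}} = \sqrt{\left(-3 - 4012\right) - \frac{35 i \sqrt{1435}}{1681}} = \sqrt{-4015 - \frac{35 i \sqrt{1435}}{1681}}$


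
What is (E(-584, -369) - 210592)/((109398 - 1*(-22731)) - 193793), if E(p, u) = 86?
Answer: 105253/30832 ≈ 3.4138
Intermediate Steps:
(E(-584, -369) - 210592)/((109398 - 1*(-22731)) - 193793) = (86 - 210592)/((109398 - 1*(-22731)) - 193793) = -210506/((109398 + 22731) - 193793) = -210506/(132129 - 193793) = -210506/(-61664) = -210506*(-1/61664) = 105253/30832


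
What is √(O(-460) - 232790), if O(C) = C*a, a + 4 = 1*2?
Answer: I*√231870 ≈ 481.53*I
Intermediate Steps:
a = -2 (a = -4 + 1*2 = -4 + 2 = -2)
O(C) = -2*C (O(C) = C*(-2) = -2*C)
√(O(-460) - 232790) = √(-2*(-460) - 232790) = √(920 - 232790) = √(-231870) = I*√231870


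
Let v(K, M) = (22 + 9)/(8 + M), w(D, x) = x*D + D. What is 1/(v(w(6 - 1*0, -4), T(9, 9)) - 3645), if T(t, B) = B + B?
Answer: -26/94739 ≈ -0.00027444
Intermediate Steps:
w(D, x) = D + D*x (w(D, x) = D*x + D = D + D*x)
T(t, B) = 2*B
v(K, M) = 31/(8 + M)
1/(v(w(6 - 1*0, -4), T(9, 9)) - 3645) = 1/(31/(8 + 2*9) - 3645) = 1/(31/(8 + 18) - 3645) = 1/(31/26 - 3645) = 1/(-94739/26) = -26/94739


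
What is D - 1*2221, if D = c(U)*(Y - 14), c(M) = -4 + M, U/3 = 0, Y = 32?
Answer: -2293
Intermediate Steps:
U = 0 (U = 3*0 = 0)
D = -72 (D = (-4 + 0)*(32 - 14) = -4*18 = -72)
D - 1*2221 = -72 - 1*2221 = -72 - 2221 = -2293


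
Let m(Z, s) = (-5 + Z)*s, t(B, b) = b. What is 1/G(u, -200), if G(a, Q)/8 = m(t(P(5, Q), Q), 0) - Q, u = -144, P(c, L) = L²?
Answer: 1/1600 ≈ 0.00062500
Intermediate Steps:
m(Z, s) = s*(-5 + Z)
G(a, Q) = -8*Q (G(a, Q) = 8*(0*(-5 + Q) - Q) = 8*(0 - Q) = 8*(-Q) = -8*Q)
1/G(u, -200) = 1/(-8*(-200)) = 1/1600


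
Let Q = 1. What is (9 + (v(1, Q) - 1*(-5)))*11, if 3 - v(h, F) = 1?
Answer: 176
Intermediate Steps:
v(h, F) = 2 (v(h, F) = 3 - 1*1 = 3 - 1 = 2)
(9 + (v(1, Q) - 1*(-5)))*11 = (9 + (2 - 1*(-5)))*11 = (9 + (2 + 5))*11 = (9 + 7)*11 = 16*11 = 176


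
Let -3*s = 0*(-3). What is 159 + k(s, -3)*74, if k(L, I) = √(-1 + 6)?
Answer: 159 + 74*√5 ≈ 324.47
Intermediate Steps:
s = 0 (s = -0*(-3) = -⅓*0 = 0)
k(L, I) = √5
159 + k(s, -3)*74 = 159 + √5*74 = 159 + 74*√5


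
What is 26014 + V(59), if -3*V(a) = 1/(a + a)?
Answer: 9208955/354 ≈ 26014.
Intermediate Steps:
V(a) = -1/(6*a) (V(a) = -1/(3*(a + a)) = -1/(2*a)/3 = -1/(6*a))
26014 + V(59) = 26014 - 1/6/59 = 26014 - 1/6*1/59 = 26014 - 1/354 = 9208955/354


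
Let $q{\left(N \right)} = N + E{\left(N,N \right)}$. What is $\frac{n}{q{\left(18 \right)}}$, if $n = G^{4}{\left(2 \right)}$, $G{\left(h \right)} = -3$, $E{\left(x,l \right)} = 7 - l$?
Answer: $\frac{81}{7} \approx 11.571$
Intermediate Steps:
$q{\left(N \right)} = 7$ ($q{\left(N \right)} = N - \left(-7 + N\right) = 7$)
$n = 81$ ($n = \left(-3\right)^{4} = 81$)
$\frac{n}{q{\left(18 \right)}} = \frac{81}{7}$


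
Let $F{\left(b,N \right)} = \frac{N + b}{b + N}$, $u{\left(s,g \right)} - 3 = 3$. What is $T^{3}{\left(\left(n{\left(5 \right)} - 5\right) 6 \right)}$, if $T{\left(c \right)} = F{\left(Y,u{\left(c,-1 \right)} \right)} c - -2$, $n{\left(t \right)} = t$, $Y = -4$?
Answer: $8$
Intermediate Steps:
$u{\left(s,g \right)} = 6$ ($u{\left(s,g \right)} = 3 + 3 = 6$)
$F{\left(b,N \right)} = 1$ ($F{\left(b,N \right)} = \frac{N + b}{N + b} = 1$)
$T{\left(c \right)} = 2 + c$ ($T{\left(c \right)} = 1 c - -2 = c + 2 = 2 + c$)
$T^{3}{\left(\left(n{\left(5 \right)} - 5\right) 6 \right)} = \left(2 + \left(5 - 5\right) 6\right)^{3} = \left(2 + 0 \cdot 6\right)^{3} = \left(2 + 0\right)^{3} = 2^{3} = 8$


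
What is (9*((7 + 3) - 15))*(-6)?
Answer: 270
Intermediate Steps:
(9*((7 + 3) - 15))*(-6) = (9*(10 - 15))*(-6) = (9*(-5))*(-6) = -45*(-6) = 270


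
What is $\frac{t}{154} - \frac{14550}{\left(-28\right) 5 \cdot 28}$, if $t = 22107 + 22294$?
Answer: $\frac{1259233}{4312} \approx 292.03$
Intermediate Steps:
$t = 44401$
$\frac{t}{154} - \frac{14550}{\left(-28\right) 5 \cdot 28} = \frac{44401}{154} - \frac{14550}{\left(-28\right) 5 \cdot 28} = 44401 \cdot \frac{1}{154} - \frac{14550}{\left(-140\right) 28} = \frac{6343}{22} - \frac{14550}{-3920} = \frac{6343}{22} - - \frac{1455}{392} = \frac{6343}{22} + \frac{1455}{392} = \frac{1259233}{4312}$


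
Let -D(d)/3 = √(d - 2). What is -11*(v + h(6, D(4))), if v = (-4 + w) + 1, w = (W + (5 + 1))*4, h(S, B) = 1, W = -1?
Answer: -198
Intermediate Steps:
D(d) = -3*√(-2 + d) (D(d) = -3*√(d - 2) = -3*√(-2 + d))
w = 20 (w = (-1 + (5 + 1))*4 = (-1 + 6)*4 = 5*4 = 20)
v = 17 (v = (-4 + 20) + 1 = 16 + 1 = 17)
-11*(v + h(6, D(4))) = -11*(17 + 1) = -11*18 = -198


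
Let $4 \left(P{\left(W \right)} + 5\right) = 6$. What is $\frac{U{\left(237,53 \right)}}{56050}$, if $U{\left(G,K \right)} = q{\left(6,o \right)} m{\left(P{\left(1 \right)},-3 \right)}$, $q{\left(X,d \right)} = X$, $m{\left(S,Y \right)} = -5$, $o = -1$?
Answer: $- \frac{3}{5605} \approx -0.00053524$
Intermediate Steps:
$P{\left(W \right)} = - \frac{7}{2}$ ($P{\left(W \right)} = -5 + \frac{1}{4} \cdot 6 = -5 + \frac{3}{2} = - \frac{7}{2}$)
$U{\left(G,K \right)} = -30$ ($U{\left(G,K \right)} = 6 \left(-5\right) = -30$)
$\frac{U{\left(237,53 \right)}}{56050} = - \frac{30}{56050} = \left(-30\right) \frac{1}{56050} = - \frac{3}{5605}$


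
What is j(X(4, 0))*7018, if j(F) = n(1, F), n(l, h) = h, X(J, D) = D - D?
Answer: 0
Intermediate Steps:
X(J, D) = 0
j(F) = F
j(X(4, 0))*7018 = 0*7018 = 0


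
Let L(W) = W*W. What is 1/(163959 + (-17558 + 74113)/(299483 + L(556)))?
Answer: 608619/99788619176 ≈ 6.0991e-6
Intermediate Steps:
L(W) = W**2
1/(163959 + (-17558 + 74113)/(299483 + L(556))) = 1/(163959 + (-17558 + 74113)/(299483 + 556**2)) = 1/(163959 + 56555/(299483 + 309136)) = 1/(163959 + 56555/608619) = 1/(99788619176/608619) = 608619/99788619176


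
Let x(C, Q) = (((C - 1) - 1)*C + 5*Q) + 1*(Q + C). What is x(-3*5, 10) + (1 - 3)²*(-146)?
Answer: -284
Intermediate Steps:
x(C, Q) = C + 6*Q + C*(-2 + C) (x(C, Q) = (((-1 + C) - 1)*C + 5*Q) + 1*(C + Q) = ((-2 + C)*C + 5*Q) + (C + Q) = (C*(-2 + C) + 5*Q) + (C + Q) = (5*Q + C*(-2 + C)) + (C + Q) = C + 6*Q + C*(-2 + C))
x(-3*5, 10) + (1 - 3)²*(-146) = ((-3*5)² - (-3)*5 + 6*10) + (1 - 3)²*(-146) = ((-15)² - 1*(-15) + 60) + (-2)²*(-146) = (225 + 15 + 60) + 4*(-146) = 300 - 584 = -284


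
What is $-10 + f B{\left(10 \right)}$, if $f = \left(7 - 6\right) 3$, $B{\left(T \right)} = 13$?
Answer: $29$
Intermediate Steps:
$f = 3$ ($f = 1 \cdot 3 = 3$)
$-10 + f B{\left(10 \right)} = -10 + 3 \cdot 13 = -10 + 39 = 29$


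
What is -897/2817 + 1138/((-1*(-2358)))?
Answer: 60590/369027 ≈ 0.16419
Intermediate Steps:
-897/2817 + 1138/((-1*(-2358))) = -897*1/2817 + 1138/2358 = -299/939 + 1138*(1/2358) = -299/939 + 569/1179 = 60590/369027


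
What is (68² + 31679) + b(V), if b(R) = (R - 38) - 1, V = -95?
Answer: 36169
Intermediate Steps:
b(R) = -39 + R (b(R) = (-38 + R) - 1 = -39 + R)
(68² + 31679) + b(V) = (68² + 31679) + (-39 - 95) = (4624 + 31679) - 134 = 36303 - 134 = 36169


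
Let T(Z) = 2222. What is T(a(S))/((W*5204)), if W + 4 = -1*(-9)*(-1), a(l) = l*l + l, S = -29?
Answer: -1111/33826 ≈ -0.032845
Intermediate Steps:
a(l) = l + l² (a(l) = l² + l = l + l²)
W = -13 (W = -4 - 1*(-9)*(-1) = -4 + 9*(-1) = -4 - 9 = -13)
T(a(S))/((W*5204)) = 2222/((-13*5204)) = 2222/(-67652) = 2222*(-1/67652) = -1111/33826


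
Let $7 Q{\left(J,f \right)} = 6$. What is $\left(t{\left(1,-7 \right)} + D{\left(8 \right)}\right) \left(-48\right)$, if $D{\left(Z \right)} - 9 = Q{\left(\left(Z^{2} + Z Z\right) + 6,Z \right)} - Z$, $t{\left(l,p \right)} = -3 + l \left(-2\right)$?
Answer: $\frac{1056}{7} \approx 150.86$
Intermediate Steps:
$Q{\left(J,f \right)} = \frac{6}{7}$ ($Q{\left(J,f \right)} = \frac{1}{7} \cdot 6 = \frac{6}{7}$)
$t{\left(l,p \right)} = -3 - 2 l$
$D{\left(Z \right)} = \frac{69}{7} - Z$ ($D{\left(Z \right)} = 9 - \left(- \frac{6}{7} + Z\right) = \frac{69}{7} - Z$)
$\left(t{\left(1,-7 \right)} + D{\left(8 \right)}\right) \left(-48\right) = \left(\left(-3 - 2\right) + \left(\frac{69}{7} - 8\right)\right) \left(-48\right) = \left(-5 + \frac{13}{7}\right) \left(-48\right) = \left(- \frac{22}{7}\right) \left(-48\right) = \frac{1056}{7}$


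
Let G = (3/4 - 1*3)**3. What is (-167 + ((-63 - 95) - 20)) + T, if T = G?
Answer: -22809/64 ≈ -356.39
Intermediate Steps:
G = -729/64 (G = (3*(1/4) - 3)**3 = (3/4 - 3)**3 = (-9/4)**3 = -729/64 ≈ -11.391)
T = -729/64 ≈ -11.391
(-167 + ((-63 - 95) - 20)) + T = (-167 + ((-63 - 95) - 20)) - 729/64 = (-167 + (-158 - 20)) - 729/64 = (-167 - 178) - 729/64 = -345 - 729/64 = -22809/64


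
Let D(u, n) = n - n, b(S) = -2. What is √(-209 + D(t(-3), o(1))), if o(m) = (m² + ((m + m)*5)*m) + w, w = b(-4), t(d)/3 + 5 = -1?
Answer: I*√209 ≈ 14.457*I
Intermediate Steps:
t(d) = -18 (t(d) = -15 + 3*(-1) = -15 - 3 = -18)
w = -2
o(m) = -2 + 11*m² (o(m) = (m² + ((m + m)*5)*m) - 2 = (m² + ((2*m)*5)*m) - 2 = (m² + (10*m)*m) - 2 = (m² + 10*m²) - 2 = 11*m² - 2 = -2 + 11*m²)
D(u, n) = 0
√(-209 + D(t(-3), o(1))) = √(-209 + 0) = √(-209) = I*√209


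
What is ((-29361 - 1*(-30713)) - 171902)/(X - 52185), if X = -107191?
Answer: 85275/79688 ≈ 1.0701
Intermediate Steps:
((-29361 - 1*(-30713)) - 171902)/(X - 52185) = ((-29361 - 1*(-30713)) - 171902)/(-107191 - 52185) = ((-29361 + 30713) - 171902)/(-159376) = (1352 - 171902)*(-1/159376) = -170550*(-1/159376) = 85275/79688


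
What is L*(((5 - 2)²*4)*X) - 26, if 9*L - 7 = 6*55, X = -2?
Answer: -2722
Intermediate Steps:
L = 337/9 (L = 7/9 + (6*55)/9 = 7/9 + (⅑)*330 = 7/9 + 110/3 = 337/9 ≈ 37.444)
L*(((5 - 2)²*4)*X) - 26 = 337*(((5 - 2)²*4)*(-2))/9 - 26 = 337*((3²*4)*(-2))/9 - 26 = 337*((9*4)*(-2))/9 - 26 = 337*(36*(-2))/9 - 26 = (337/9)*(-72) - 26 = -2696 - 26 = -2722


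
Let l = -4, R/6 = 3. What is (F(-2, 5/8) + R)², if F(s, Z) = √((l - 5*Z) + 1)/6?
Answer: 93263/288 + 21*I*√2/2 ≈ 323.83 + 14.849*I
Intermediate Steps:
R = 18 (R = 6*3 = 18)
F(s, Z) = √(-3 - 5*Z)/6 (F(s, Z) = √((-4 - 5*Z) + 1)/6 = √(-3 - 5*Z)*(⅙) = √(-3 - 5*Z)/6)
(F(-2, 5/8) + R)² = (√(-3 - 25/8)/6 + 18)² = (√(-49/8)/6 + 18)² = ((7*I*√2/4)/6 + 18)² = (7*I*√2/24 + 18)² = (18 + 7*I*√2/24)²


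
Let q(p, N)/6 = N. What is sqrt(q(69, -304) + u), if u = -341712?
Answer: 4*I*sqrt(21471) ≈ 586.12*I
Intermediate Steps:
q(p, N) = 6*N
sqrt(q(69, -304) + u) = sqrt(6*(-304) - 341712) = sqrt(-1824 - 341712) = sqrt(-343536) = 4*I*sqrt(21471)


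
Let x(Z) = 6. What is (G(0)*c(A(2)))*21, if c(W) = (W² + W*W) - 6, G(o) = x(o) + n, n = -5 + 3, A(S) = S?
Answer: 168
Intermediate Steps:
n = -2
G(o) = 4 (G(o) = 6 - 2 = 4)
c(W) = -6 + 2*W² (c(W) = (W² + W²) - 6 = 2*W² - 6 = -6 + 2*W²)
(G(0)*c(A(2)))*21 = (4*(-6 + 2*2²))*21 = (4*(-6 + 2*4))*21 = (4*(-6 + 8))*21 = (4*2)*21 = 8*21 = 168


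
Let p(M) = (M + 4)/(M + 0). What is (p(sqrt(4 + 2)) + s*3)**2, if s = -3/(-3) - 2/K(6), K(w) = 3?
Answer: 20/3 + 8*sqrt(6)/3 ≈ 13.199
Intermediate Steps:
p(M) = (4 + M)/M
s = 1/3 (s = -3/(-3) - 2/3 = -3*(-1/3) - 2*1/3 = 1 - 2/3 = 1/3 ≈ 0.33333)
(p(sqrt(4 + 2)) + s*3)**2 = ((4 + sqrt(4 + 2))/(sqrt(4 + 2)) + (1/3)*3)**2 = ((4 + sqrt(6))/(sqrt(6)) + 1)**2 = ((sqrt(6)/6)*(4 + sqrt(6)) + 1)**2 = (sqrt(6)*(4 + sqrt(6))/6 + 1)**2 = (1 + sqrt(6)*(4 + sqrt(6))/6)**2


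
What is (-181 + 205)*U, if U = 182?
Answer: 4368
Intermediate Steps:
(-181 + 205)*U = (-181 + 205)*182 = 24*182 = 4368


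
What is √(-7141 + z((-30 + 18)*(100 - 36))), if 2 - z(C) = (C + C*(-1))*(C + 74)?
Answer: 11*I*√59 ≈ 84.493*I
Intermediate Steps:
z(C) = 2 (z(C) = 2 - (C + C*(-1))*(C + 74) = 2 - (C - C)*(74 + C) = 2 - 0*(74 + C) = 2 - 1*0 = 2 + 0 = 2)
√(-7141 + z((-30 + 18)*(100 - 36))) = √(-7141 + 2) = √(-7139) = 11*I*√59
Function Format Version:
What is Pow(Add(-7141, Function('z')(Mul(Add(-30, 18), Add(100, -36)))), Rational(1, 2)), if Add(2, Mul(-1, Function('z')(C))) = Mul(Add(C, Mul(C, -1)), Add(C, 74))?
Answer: Mul(11, I, Pow(59, Rational(1, 2))) ≈ Mul(84.493, I)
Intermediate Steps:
Function('z')(C) = 2 (Function('z')(C) = Add(2, Mul(-1, Mul(Add(C, Mul(C, -1)), Add(C, 74)))) = Add(2, Mul(-1, Mul(Add(C, Mul(-1, C)), Add(74, C)))) = Add(2, Mul(-1, Mul(0, Add(74, C)))) = Add(2, Mul(-1, 0)) = Add(2, 0) = 2)
Pow(Add(-7141, Function('z')(Mul(Add(-30, 18), Add(100, -36)))), Rational(1, 2)) = Pow(Add(-7141, 2), Rational(1, 2)) = Pow(-7139, Rational(1, 2)) = Mul(11, I, Pow(59, Rational(1, 2)))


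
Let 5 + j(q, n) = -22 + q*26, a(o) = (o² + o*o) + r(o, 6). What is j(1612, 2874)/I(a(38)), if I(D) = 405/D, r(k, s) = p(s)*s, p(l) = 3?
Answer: 24343562/81 ≈ 3.0054e+5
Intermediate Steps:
r(k, s) = 3*s
a(o) = 18 + 2*o² (a(o) = (o² + o*o) + 3*6 = (o² + o²) + 18 = 2*o² + 18 = 18 + 2*o²)
j(q, n) = -27 + 26*q (j(q, n) = -5 + (-22 + q*26) = -5 + (-22 + 26*q) = -27 + 26*q)
j(1612, 2874)/I(a(38)) = (-27 + 26*1612)/((405/(18 + 2*38²))) = (-27 + 41912)/((405/(18 + 2*1444))) = 41885/((405/(18 + 2888))) = 41885/((405/2906)) = 41885/((405*(1/2906))) = 41885/(405/2906) = 41885*(2906/405) = 24343562/81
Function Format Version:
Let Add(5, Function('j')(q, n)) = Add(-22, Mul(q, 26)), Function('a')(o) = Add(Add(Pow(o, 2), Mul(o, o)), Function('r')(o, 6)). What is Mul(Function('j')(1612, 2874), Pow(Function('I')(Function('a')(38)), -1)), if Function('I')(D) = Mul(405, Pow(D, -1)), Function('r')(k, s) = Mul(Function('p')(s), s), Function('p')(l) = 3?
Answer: Rational(24343562, 81) ≈ 3.0054e+5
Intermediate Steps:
Function('r')(k, s) = Mul(3, s)
Function('a')(o) = Add(18, Mul(2, Pow(o, 2))) (Function('a')(o) = Add(Add(Pow(o, 2), Mul(o, o)), Mul(3, 6)) = Add(Add(Pow(o, 2), Pow(o, 2)), 18) = Add(Mul(2, Pow(o, 2)), 18) = Add(18, Mul(2, Pow(o, 2))))
Function('j')(q, n) = Add(-27, Mul(26, q)) (Function('j')(q, n) = Add(-5, Add(-22, Mul(q, 26))) = Add(-5, Add(-22, Mul(26, q))) = Add(-27, Mul(26, q)))
Mul(Function('j')(1612, 2874), Pow(Function('I')(Function('a')(38)), -1)) = Mul(Add(-27, Mul(26, 1612)), Pow(Mul(405, Pow(Add(18, Mul(2, Pow(38, 2))), -1)), -1)) = Mul(Add(-27, 41912), Pow(Mul(405, Pow(Add(18, Mul(2, 1444)), -1)), -1)) = Mul(41885, Pow(Mul(405, Pow(Add(18, 2888), -1)), -1)) = Mul(41885, Pow(Mul(405, Pow(2906, -1)), -1)) = Mul(41885, Pow(Mul(405, Rational(1, 2906)), -1)) = Mul(41885, Pow(Rational(405, 2906), -1)) = Mul(41885, Rational(2906, 405)) = Rational(24343562, 81)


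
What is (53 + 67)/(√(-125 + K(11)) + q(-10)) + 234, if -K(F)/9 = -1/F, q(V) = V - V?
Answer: 234 - 60*I*√15026/683 ≈ 234.0 - 10.768*I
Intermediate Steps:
q(V) = 0
K(F) = 9/F (K(F) = -(-9)/F = 9/F)
(53 + 67)/(√(-125 + K(11)) + q(-10)) + 234 = (53 + 67)/(√(-125 + 9/11) + 0) + 234 = 120/(√(-125 + 9*(1/11)) + 0) + 234 = 120/(√(-125 + 9/11) + 0) + 234 = 120/(√(-1366/11) + 0) + 234 = 120/(I*√15026/11 + 0) + 234 = 120/((I*√15026/11)) + 234 = 120*(-I*√15026/1366) + 234 = -60*I*√15026/683 + 234 = 234 - 60*I*√15026/683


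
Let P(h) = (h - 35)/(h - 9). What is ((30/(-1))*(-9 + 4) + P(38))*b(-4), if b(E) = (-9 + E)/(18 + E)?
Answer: -56589/406 ≈ -139.38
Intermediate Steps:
b(E) = (-9 + E)/(18 + E)
P(h) = (-35 + h)/(-9 + h)
((30/(-1))*(-9 + 4) + P(38))*b(-4) = ((30/(-1))*(-9 + 4) + (-35 + 38)/(-9 + 38))*((-9 - 4)/(18 - 4)) = ((30*(-1))*(-5) + 3/29)*(-13/14) = (-30*(-5) + (1/29)*3)*((1/14)*(-13)) = (150 + 3/29)*(-13/14) = (4353/29)*(-13/14) = -56589/406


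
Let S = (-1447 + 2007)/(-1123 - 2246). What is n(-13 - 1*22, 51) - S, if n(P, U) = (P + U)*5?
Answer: 270080/3369 ≈ 80.166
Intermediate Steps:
n(P, U) = 5*P + 5*U
S = -560/3369 (S = 560/(-3369) = 560*(-1/3369) = -560/3369 ≈ -0.16622)
n(-13 - 1*22, 51) - S = (5*(-13 - 1*22) + 5*51) - 1*(-560/3369) = (5*(-13 - 22) + 255) + 560/3369 = (5*(-35) + 255) + 560/3369 = (-175 + 255) + 560/3369 = 80 + 560/3369 = 270080/3369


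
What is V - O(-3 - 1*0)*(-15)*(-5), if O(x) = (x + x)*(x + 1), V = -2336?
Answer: -3236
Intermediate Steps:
O(x) = 2*x*(1 + x) (O(x) = (2*x)*(1 + x) = 2*x*(1 + x))
V - O(-3 - 1*0)*(-15)*(-5) = -2336 - (2*(-3 - 1*0)*(1 + (-3 - 1*0)))*(-15)*(-5) = -2336 - (2*(-3 + 0)*(1 + (-3 + 0)))*(-15)*(-5) = -2336 - (2*(-3)*(1 - 3))*(-15)*(-5) = -2336 - (2*(-3)*(-2))*(-15)*(-5) = -2336 - 12*(-15)*(-5) = -2336 - (-180)*(-5) = -2336 - 1*900 = -2336 - 900 = -3236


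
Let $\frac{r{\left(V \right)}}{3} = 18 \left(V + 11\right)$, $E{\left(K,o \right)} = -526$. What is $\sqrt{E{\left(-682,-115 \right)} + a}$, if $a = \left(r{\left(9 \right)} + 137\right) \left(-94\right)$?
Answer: $2 i \sqrt{28731} \approx 339.0 i$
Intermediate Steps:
$r{\left(V \right)} = 594 + 54 V$ ($r{\left(V \right)} = 3 \cdot 18 \left(V + 11\right) = 3 \cdot 18 \left(11 + V\right) = 3 \left(198 + 18 V\right) = 594 + 54 V$)
$a = -114398$ ($a = \left(\left(594 + 54 \cdot 9\right) + 137\right) \left(-94\right) = \left(\left(594 + 486\right) + 137\right) \left(-94\right) = \left(1080 + 137\right) \left(-94\right) = 1217 \left(-94\right) = -114398$)
$\sqrt{E{\left(-682,-115 \right)} + a} = \sqrt{-526 - 114398} = \sqrt{-114924} = 2 i \sqrt{28731}$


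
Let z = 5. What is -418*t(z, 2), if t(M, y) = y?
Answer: -836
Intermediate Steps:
-418*t(z, 2) = -418*2 = -836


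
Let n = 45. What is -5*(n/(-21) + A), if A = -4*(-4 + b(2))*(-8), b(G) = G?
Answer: 2315/7 ≈ 330.71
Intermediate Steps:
A = -64 (A = -4*(-4 + 2)*(-8) = -4*(-2)*(-8) = 8*(-8) = -64)
-5*(n/(-21) + A) = -5*(45/(-21) - 64) = -5*(45*(-1/21) - 64) = -5*(-15/7 - 64) = -5*(-463/7) = 2315/7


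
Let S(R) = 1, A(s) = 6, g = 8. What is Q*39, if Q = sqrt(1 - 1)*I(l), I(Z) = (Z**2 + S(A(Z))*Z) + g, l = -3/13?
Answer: 0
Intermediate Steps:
l = -3/13 (l = -3*1/13 = -3/13 ≈ -0.23077)
I(Z) = 8 + Z + Z**2 (I(Z) = (Z**2 + 1*Z) + 8 = (Z**2 + Z) + 8 = (Z + Z**2) + 8 = 8 + Z + Z**2)
Q = 0 (Q = sqrt(1 - 1)*(8 - 3/13 + (-3/13)**2) = sqrt(0)*(8 - 3/13 + 9/169) = 0*(1322/169) = 0)
Q*39 = 0*39 = 0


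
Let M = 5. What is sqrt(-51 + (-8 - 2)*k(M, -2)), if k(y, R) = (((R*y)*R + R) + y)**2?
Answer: 7*I*sqrt(109) ≈ 73.082*I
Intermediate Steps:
k(y, R) = (R + y + y*R**2)**2 (k(y, R) = ((y*R**2 + R) + y)**2 = ((R + y*R**2) + y)**2 = (R + y + y*R**2)**2)
sqrt(-51 + (-8 - 2)*k(M, -2)) = sqrt(-51 + (-8 - 2)*(-2 + 5 + 5*(-2)**2)**2) = sqrt(-51 - 10*(-2 + 5 + 5*4)**2) = sqrt(-51 - 10*(-2 + 5 + 20)**2) = sqrt(-51 - 10*23**2) = sqrt(-51 - 10*529) = sqrt(-51 - 5290) = sqrt(-5341) = 7*I*sqrt(109)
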